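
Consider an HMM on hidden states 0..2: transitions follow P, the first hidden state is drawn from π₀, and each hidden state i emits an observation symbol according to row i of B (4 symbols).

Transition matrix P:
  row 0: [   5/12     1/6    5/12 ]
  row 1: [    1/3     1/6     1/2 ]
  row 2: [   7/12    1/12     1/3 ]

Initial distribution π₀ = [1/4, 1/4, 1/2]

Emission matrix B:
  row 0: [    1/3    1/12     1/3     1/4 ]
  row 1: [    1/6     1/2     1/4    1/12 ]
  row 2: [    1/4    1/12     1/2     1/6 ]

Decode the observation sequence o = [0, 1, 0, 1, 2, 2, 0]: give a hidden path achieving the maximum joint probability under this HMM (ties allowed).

path = [2, 0, 0, 1, 2, 2, 0]

t=0: δ = [8.333e-02, 4.167e-02, 1.250e-01]  (obs o_0=0)
t=1: δ = [6.076e-03, 6.944e-03, 3.472e-03]  ψ = [2, 0, 2]  (obs o_1=1)
t=2: δ = [8.439e-04, 1.929e-04, 8.681e-04]  ψ = [0, 1, 1]  (obs o_2=0)
t=3: δ = [4.220e-05, 7.033e-05, 2.930e-05]  ψ = [2, 0, 0]  (obs o_3=1)
t=4: δ = [7.814e-06, 2.930e-06, 1.758e-05]  ψ = [1, 1, 1]  (obs o_4=2)
t=5: δ = [3.419e-06, 3.663e-07, 2.930e-06]  ψ = [2, 2, 2]  (obs o_5=2)
t=6: δ = [5.698e-07, 9.497e-08, 3.561e-07]  ψ = [2, 0, 0]  (obs o_6=0)
backtrack: best end state = 0; path = [2, 0, 0, 1, 2, 2, 0]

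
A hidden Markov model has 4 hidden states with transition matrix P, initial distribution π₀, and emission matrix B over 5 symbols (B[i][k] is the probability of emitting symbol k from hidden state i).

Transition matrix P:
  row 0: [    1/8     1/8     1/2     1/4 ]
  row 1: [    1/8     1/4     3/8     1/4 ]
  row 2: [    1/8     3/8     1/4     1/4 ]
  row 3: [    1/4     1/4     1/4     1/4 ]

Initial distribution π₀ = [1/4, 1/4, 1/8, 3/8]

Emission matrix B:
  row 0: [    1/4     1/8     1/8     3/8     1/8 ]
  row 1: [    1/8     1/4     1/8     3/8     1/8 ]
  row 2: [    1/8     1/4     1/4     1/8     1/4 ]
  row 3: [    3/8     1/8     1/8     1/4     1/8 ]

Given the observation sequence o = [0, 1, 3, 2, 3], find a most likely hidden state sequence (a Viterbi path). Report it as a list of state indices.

t=0: δ = [6.250e-02, 3.125e-02, 1.562e-02, 1.406e-01]  (obs o_0=0)
t=1: δ = [4.395e-03, 8.789e-03, 8.789e-03, 4.395e-03]  ψ = [3, 3, 3, 3]  (obs o_1=1)
t=2: δ = [4.120e-04, 1.236e-03, 4.120e-04, 5.493e-04]  ψ = [1, 2, 1, 1]  (obs o_2=3)
t=3: δ = [1.931e-05, 3.862e-05, 1.159e-04, 3.862e-05]  ψ = [1, 1, 1, 1]  (obs o_3=2)
t=4: δ = [5.431e-06, 1.629e-05, 3.621e-06, 7.242e-06]  ψ = [2, 2, 2, 2]  (obs o_4=3)
backtrack: best end state = 1; path = [3, 2, 1, 2, 1]

path = [3, 2, 1, 2, 1]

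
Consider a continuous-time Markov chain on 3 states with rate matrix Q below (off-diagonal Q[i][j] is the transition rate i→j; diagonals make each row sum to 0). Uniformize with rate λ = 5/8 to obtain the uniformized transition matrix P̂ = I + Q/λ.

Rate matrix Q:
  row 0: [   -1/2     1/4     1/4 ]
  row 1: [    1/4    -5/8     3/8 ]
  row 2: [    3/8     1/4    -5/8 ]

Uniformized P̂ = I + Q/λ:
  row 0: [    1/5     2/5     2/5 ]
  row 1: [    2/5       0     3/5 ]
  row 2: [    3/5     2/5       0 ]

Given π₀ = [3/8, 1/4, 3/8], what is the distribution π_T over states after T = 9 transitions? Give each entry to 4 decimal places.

t=0: π = [0.3750, 0.2500, 0.3750]
t=1: π = [0.4000, 0.3000, 0.3000]
t=2: π = [0.3800, 0.2800, 0.3400]
t=3: π = [0.3920, 0.2880, 0.3200]
t=4: π = [0.3856, 0.2848, 0.3296]
t=5: π = [0.3888, 0.2861, 0.3251]
t=6: π = [0.3873, 0.2856, 0.3272]
t=7: π = [0.3880, 0.2858, 0.3262]
t=8: π = [0.3877, 0.2857, 0.3267]
t=9: π = [0.3878, 0.2857, 0.3265]

π = [0.3878, 0.2857, 0.3265]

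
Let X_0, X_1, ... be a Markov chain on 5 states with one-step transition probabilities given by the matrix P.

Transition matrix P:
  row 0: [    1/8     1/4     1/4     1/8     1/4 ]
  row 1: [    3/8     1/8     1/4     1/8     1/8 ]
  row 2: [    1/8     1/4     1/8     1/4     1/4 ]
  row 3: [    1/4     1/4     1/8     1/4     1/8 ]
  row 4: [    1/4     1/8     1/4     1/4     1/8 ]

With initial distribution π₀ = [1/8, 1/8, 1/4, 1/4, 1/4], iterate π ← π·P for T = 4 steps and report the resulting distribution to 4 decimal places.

π = [0.2225, 0.2024, 0.2004, 0.1969, 0.1779]

t=0: π = [0.1250, 0.1250, 0.2500, 0.2500, 0.2500]
t=1: π = [0.2188, 0.2031, 0.1875, 0.2188, 0.1719]
t=2: π = [0.2246, 0.2031, 0.1992, 0.1973, 0.1758]
t=3: π = [0.2224, 0.2026, 0.2004, 0.1965, 0.1780]
t=4: π = [0.2225, 0.2024, 0.2004, 0.1969, 0.1779]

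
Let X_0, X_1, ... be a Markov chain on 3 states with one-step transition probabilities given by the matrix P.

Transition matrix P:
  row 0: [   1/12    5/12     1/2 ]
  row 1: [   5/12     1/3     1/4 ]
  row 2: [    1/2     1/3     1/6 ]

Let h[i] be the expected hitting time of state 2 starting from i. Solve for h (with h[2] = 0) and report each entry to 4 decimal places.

First-step conditioning: h[2] = 0; for i ≠ 2, h[i] = 1 + Σ_k P[i][k]·h[k].
  h[0] = 1 + 1/12·h[0] + 5/12·h[1]
  h[1] = 1 + 5/12·h[0] + 1/3·h[1]
Solving the 2×2 linear system over states ≠ 2 gives exactly h = [52/21, 64/21, 0] (h[2] = 0 is the target).

h = [2.4762, 3.0476, 0.0000]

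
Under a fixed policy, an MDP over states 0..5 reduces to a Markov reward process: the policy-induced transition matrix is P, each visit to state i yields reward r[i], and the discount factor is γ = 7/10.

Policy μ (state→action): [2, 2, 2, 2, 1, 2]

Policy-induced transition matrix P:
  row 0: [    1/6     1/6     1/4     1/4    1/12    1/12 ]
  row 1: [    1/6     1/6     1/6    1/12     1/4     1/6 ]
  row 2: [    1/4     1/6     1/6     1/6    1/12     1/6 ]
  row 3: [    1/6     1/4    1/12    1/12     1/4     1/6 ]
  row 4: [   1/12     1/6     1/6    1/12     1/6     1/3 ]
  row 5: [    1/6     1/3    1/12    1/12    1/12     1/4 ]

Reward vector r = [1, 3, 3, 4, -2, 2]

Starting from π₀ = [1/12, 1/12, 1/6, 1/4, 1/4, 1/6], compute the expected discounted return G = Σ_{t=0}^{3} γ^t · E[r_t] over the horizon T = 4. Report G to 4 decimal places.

t=0: π = [0.0833, 0.0833, 0.1667, 0.2500, 0.2500, 0.1667], E[r] = 1.6667, γ^t·E[r] = 1.666667, running G = 1.666667
t=1: π = [0.1597, 0.2153, 0.1389, 0.1111, 0.1597, 0.2153], E[r] = 1.7778, γ^t·E[r] = 1.244444, running G = 2.911111
t=2: π = [0.1649, 0.2118, 0.1528, 0.1215, 0.1510, 0.1979], E[r] = 1.8385, γ^t·E[r] = 0.900885, running G = 3.811997
t=3: π = [0.1668, 0.2098, 0.1538, 0.1236, 0.1515, 0.1946], E[r] = 1.8380, γ^t·E[r] = 0.630421, running G = 4.442418

G = 4.4424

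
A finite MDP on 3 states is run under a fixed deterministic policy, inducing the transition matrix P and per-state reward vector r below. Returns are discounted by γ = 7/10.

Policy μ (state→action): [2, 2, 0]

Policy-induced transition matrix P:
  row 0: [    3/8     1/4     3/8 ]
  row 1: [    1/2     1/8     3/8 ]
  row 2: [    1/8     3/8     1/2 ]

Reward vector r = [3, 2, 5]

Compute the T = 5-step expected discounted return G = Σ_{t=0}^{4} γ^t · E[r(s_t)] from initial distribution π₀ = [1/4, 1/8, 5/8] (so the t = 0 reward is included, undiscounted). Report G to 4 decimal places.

G = 10.4943

t=0: π = [0.2500, 0.1250, 0.6250], E[r] = 4.1250, γ^t·E[r] = 4.125000, running G = 4.125000
t=1: π = [0.2344, 0.3125, 0.4531], E[r] = 3.5938, γ^t·E[r] = 2.515625, running G = 6.640625
t=2: π = [0.3008, 0.2676, 0.4316], E[r] = 3.5957, γ^t·E[r] = 1.761895, running G = 8.402520
t=3: π = [0.3005, 0.2705, 0.4290], E[r] = 3.5874, γ^t·E[r] = 1.230479, running G = 9.632999
t=4: π = [0.3016, 0.2698, 0.4286], E[r] = 3.5874, γ^t·E[r] = 0.861343, running G = 10.494341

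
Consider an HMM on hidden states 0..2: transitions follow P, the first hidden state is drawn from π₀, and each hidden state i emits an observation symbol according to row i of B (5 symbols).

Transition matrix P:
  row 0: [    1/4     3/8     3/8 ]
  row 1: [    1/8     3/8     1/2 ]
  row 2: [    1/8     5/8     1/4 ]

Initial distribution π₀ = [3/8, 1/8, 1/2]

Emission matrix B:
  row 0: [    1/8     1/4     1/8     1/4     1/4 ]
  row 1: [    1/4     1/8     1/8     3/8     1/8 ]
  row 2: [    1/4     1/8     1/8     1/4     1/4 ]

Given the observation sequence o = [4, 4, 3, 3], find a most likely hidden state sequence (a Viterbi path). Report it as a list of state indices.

path = [0, 2, 1, 1]

t=0: δ = [9.375e-02, 1.562e-02, 1.250e-01]  (obs o_0=4)
t=1: δ = [5.859e-03, 9.766e-03, 8.789e-03]  ψ = [0, 2, 0]  (obs o_1=4)
t=2: δ = [3.662e-04, 2.060e-03, 1.221e-03]  ψ = [0, 2, 1]  (obs o_2=3)
t=3: δ = [6.437e-05, 2.897e-04, 2.575e-04]  ψ = [1, 1, 1]  (obs o_3=3)
backtrack: best end state = 1; path = [0, 2, 1, 1]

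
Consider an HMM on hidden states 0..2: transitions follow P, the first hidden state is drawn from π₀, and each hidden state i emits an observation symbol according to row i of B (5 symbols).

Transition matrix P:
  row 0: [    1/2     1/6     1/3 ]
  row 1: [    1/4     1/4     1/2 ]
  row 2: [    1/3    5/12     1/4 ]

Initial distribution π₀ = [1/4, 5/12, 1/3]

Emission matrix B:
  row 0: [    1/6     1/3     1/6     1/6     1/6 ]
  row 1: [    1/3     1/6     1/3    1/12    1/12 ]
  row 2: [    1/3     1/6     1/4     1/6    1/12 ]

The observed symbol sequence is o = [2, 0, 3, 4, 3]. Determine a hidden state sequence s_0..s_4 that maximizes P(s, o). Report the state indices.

t=0: δ = [4.167e-02, 1.389e-01, 8.333e-02]  (obs o_0=2)
t=1: δ = [5.787e-03, 1.157e-02, 2.315e-02]  ψ = [1, 1, 1]  (obs o_1=0)
t=2: δ = [1.286e-03, 8.038e-04, 9.645e-04]  ψ = [2, 2, 1]  (obs o_2=3)
t=3: δ = [1.072e-04, 3.349e-05, 3.572e-05]  ψ = [0, 2, 0]  (obs o_3=4)
t=4: δ = [8.931e-06, 1.488e-06, 5.954e-06]  ψ = [0, 0, 0]  (obs o_4=3)
backtrack: best end state = 0; path = [1, 2, 0, 0, 0]

path = [1, 2, 0, 0, 0]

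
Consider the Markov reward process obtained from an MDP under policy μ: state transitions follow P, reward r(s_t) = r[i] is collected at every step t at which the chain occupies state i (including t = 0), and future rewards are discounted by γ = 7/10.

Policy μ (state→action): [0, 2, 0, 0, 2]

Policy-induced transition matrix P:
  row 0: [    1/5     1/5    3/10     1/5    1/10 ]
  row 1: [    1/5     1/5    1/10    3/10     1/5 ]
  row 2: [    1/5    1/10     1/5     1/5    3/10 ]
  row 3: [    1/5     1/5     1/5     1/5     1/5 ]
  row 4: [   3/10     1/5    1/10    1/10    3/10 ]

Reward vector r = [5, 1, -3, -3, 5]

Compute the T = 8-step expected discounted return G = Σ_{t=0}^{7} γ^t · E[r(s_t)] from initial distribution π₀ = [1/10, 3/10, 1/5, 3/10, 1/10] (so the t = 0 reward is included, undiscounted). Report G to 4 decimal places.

G = 2.4085

t=0: π = [0.1000, 0.3000, 0.2000, 0.3000, 0.1000], E[r] = -0.2000, γ^t·E[r] = -0.200000, running G = -0.200000
t=1: π = [0.2100, 0.1800, 0.1700, 0.2200, 0.2200], E[r] = 1.1600, γ^t·E[r] = 0.812000, running G = 0.612000
t=2: π = [0.2220, 0.1830, 0.1810, 0.1960, 0.2180], E[r] = 1.2520, γ^t·E[r] = 0.613480, running G = 1.225480
t=3: π = [0.2218, 0.1819, 0.1821, 0.1965, 0.2177], E[r] = 1.2436, γ^t·E[r] = 0.426555, running G = 1.652035
t=4: π = [0.2218, 0.1818, 0.1822, 0.1964, 0.2178], E[r] = 1.2437, γ^t·E[r] = 0.298617, running G = 1.950652
t=5: π = [0.2218, 0.1818, 0.1822, 0.1964, 0.2178], E[r] = 1.2440, γ^t·E[r] = 0.209071, running G = 2.159723
t=6: π = [0.2218, 0.1818, 0.1822, 0.1964, 0.2178], E[r] = 1.2440, γ^t·E[r] = 0.146353, running G = 2.306076
t=7: π = [0.2218, 0.1818, 0.1822, 0.1964, 0.2178], E[r] = 1.2440, γ^t·E[r] = 0.102447, running G = 2.408524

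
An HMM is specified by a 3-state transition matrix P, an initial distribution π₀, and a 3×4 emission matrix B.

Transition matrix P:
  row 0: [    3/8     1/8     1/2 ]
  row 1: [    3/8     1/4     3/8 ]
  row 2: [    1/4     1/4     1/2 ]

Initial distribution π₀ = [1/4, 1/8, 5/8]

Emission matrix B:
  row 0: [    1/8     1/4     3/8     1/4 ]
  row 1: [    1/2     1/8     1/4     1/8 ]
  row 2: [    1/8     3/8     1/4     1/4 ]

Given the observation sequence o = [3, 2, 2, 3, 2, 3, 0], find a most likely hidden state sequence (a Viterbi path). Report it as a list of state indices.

path = [2, 2, 2, 2, 2, 2, 1]

t=0: δ = [6.250e-02, 1.562e-02, 1.562e-01]  (obs o_0=3)
t=1: δ = [1.465e-02, 9.766e-03, 1.953e-02]  ψ = [2, 2, 2]  (obs o_1=2)
t=2: δ = [2.060e-03, 1.221e-03, 2.441e-03]  ψ = [0, 2, 2]  (obs o_2=2)
t=3: δ = [1.931e-04, 7.629e-05, 3.052e-04]  ψ = [0, 2, 2]  (obs o_3=3)
t=4: δ = [2.861e-05, 1.907e-05, 3.815e-05]  ψ = [2, 2, 2]  (obs o_4=2)
t=5: δ = [2.682e-06, 1.192e-06, 4.768e-06]  ψ = [0, 2, 2]  (obs o_5=3)
t=6: δ = [1.490e-07, 5.960e-07, 2.980e-07]  ψ = [2, 2, 2]  (obs o_6=0)
backtrack: best end state = 1; path = [2, 2, 2, 2, 2, 2, 1]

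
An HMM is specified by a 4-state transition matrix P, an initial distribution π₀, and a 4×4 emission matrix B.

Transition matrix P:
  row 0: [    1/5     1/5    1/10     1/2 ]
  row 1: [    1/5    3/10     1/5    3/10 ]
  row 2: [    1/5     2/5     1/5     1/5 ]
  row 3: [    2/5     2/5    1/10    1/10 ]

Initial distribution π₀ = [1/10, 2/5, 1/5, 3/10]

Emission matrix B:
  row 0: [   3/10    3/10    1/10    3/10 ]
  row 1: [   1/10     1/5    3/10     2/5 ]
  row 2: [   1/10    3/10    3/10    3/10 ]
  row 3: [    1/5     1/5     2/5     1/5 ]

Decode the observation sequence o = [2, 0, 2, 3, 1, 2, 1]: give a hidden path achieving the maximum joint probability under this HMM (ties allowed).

t=0: δ = [1.000e-02, 1.200e-01, 6.000e-02, 1.200e-01]  (obs o_0=2)
t=1: δ = [1.440e-02, 4.800e-03, 2.400e-03, 7.200e-03]  ψ = [3, 3, 1, 1]  (obs o_1=0)
t=2: δ = [2.880e-04, 8.640e-04, 4.320e-04, 2.880e-03]  ψ = [0, 0, 0, 0]  (obs o_2=2)
t=3: δ = [3.456e-04, 4.608e-04, 8.640e-05, 5.760e-05]  ψ = [3, 3, 3, 3]  (obs o_3=3)
t=4: δ = [2.765e-05, 2.765e-05, 2.765e-05, 3.456e-05]  ψ = [1, 1, 1, 0]  (obs o_4=1)
t=5: δ = [1.382e-06, 4.147e-06, 1.659e-06, 5.530e-06]  ψ = [3, 3, 1, 0]  (obs o_5=2)
t=6: δ = [6.636e-07, 4.424e-07, 2.488e-07, 2.488e-07]  ψ = [3, 3, 1, 1]  (obs o_6=1)
backtrack: best end state = 0; path = [3, 0, 3, 1, 0, 3, 0]

path = [3, 0, 3, 1, 0, 3, 0]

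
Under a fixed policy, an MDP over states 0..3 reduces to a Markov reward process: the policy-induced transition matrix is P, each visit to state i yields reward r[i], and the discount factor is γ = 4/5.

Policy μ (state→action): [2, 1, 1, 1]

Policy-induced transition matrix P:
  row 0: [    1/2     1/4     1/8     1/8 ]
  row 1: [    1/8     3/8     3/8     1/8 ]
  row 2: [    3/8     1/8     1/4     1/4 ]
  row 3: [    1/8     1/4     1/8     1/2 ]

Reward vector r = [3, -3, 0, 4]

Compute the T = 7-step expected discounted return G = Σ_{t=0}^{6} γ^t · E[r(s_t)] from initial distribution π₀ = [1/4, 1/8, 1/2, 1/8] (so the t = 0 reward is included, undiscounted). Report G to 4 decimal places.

G = 4.3054

t=0: π = [0.2500, 0.1250, 0.5000, 0.1250], E[r] = 0.8750, γ^t·E[r] = 0.875000, running G = 0.875000
t=1: π = [0.3438, 0.2031, 0.2188, 0.2344], E[r] = 1.3594, γ^t·E[r] = 1.087500, running G = 1.962500
t=2: π = [0.3086, 0.2480, 0.2031, 0.2402], E[r] = 1.1426, γ^t·E[r] = 0.731250, running G = 2.693750
t=3: π = [0.2915, 0.2556, 0.2124, 0.2405], E[r] = 1.0696, γ^t·E[r] = 0.547625, running G = 3.241375
t=4: π = [0.2874, 0.2554, 0.2155, 0.2417], E[r] = 1.0630, γ^t·E[r] = 0.435388, running G = 3.676763
t=5: π = [0.2866, 0.2550, 0.2158, 0.2426], E[r] = 1.0653, γ^t·E[r] = 0.349069, running G = 4.025831
t=6: π = [0.2864, 0.2549, 0.2157, 0.2429], E[r] = 1.0664, γ^t·E[r] = 0.279542, running G = 4.305373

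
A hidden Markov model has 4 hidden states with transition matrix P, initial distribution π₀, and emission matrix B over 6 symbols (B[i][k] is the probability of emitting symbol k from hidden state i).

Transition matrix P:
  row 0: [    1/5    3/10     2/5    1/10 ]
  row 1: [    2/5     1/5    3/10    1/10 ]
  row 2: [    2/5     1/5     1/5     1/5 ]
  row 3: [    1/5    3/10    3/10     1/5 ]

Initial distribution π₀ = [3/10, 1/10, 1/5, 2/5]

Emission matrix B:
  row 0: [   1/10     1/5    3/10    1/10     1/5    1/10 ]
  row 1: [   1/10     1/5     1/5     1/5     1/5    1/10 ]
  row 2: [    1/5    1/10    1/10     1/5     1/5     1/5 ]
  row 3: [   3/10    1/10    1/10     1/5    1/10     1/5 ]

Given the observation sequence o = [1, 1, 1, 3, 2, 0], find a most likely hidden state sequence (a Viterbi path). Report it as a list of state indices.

path = [0, 1, 0, 2, 0, 2]

t=0: δ = [6.000e-02, 2.000e-02, 2.000e-02, 4.000e-02]  (obs o_0=1)
t=1: δ = [2.400e-03, 3.600e-03, 2.400e-03, 8.000e-04]  ψ = [0, 0, 0, 3]  (obs o_1=1)
t=2: δ = [2.880e-04, 1.440e-04, 1.080e-04, 4.800e-05]  ψ = [1, 0, 1, 2]  (obs o_2=1)
t=3: δ = [5.760e-06, 1.728e-05, 2.304e-05, 5.760e-06]  ψ = [0, 0, 0, 0]  (obs o_3=3)
t=4: δ = [2.765e-06, 9.216e-07, 5.184e-07, 4.608e-07]  ψ = [2, 2, 1, 2]  (obs o_4=2)
t=5: δ = [5.530e-08, 8.294e-08, 2.212e-07, 8.294e-08]  ψ = [0, 0, 0, 0]  (obs o_5=0)
backtrack: best end state = 2; path = [0, 1, 0, 2, 0, 2]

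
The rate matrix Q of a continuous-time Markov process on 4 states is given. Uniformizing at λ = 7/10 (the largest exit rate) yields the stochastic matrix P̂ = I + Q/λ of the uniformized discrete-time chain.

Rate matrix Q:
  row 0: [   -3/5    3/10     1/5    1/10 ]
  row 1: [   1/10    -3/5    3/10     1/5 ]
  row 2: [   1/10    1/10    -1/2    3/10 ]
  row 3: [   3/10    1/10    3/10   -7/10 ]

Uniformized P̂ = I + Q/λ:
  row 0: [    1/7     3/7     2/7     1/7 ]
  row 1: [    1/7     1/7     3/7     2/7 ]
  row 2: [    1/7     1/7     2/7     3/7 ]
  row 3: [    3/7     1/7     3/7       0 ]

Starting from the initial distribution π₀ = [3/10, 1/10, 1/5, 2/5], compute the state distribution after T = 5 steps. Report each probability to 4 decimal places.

t=0: π = [0.3000, 0.1000, 0.2000, 0.4000]
t=1: π = [0.2571, 0.2286, 0.3571, 0.1571]
t=2: π = [0.1878, 0.2163, 0.3408, 0.2551]
t=3: π = [0.2157, 0.1965, 0.3531, 0.2347]
t=4: π = [0.2099, 0.2045, 0.3473, 0.2383]
t=5: π = [0.2109, 0.2028, 0.3490, 0.2373]

π = [0.2109, 0.2028, 0.3490, 0.2373]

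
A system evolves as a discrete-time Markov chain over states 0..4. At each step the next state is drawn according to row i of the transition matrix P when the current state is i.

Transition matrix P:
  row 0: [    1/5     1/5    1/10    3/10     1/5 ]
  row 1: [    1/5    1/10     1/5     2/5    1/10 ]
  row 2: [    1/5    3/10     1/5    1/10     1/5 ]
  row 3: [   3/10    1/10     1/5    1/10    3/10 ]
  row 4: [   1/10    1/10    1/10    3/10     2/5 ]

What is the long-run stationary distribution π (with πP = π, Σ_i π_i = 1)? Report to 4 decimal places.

π = [0.1976, 0.1506, 0.1542, 0.2369, 0.2608]

Balance equations π_j = Σ_i π_i·P[i][j]:
  π_0 = 1/5·π_0 + 1/5·π_1 + 1/5·π_2 + 3/10·π_3 + 1/10·π_4
  π_1 = 1/5·π_0 + 1/10·π_1 + 3/10·π_2 + 1/10·π_3 + 1/10·π_4
  π_2 = 1/10·π_0 + 1/5·π_1 + 1/5·π_2 + 1/5·π_3 + 1/10·π_4
  π_3 = 3/10·π_0 + 2/5·π_1 + 1/10·π_2 + 1/10·π_3 + 3/10·π_4
  normalize: π_0 + π_1 + π_2 + π_3 + π_4 = 1
Solving the linear system gives exactly π = [1883/9529, 1435/9529, 113/733, 2257/9529, 2485/9529].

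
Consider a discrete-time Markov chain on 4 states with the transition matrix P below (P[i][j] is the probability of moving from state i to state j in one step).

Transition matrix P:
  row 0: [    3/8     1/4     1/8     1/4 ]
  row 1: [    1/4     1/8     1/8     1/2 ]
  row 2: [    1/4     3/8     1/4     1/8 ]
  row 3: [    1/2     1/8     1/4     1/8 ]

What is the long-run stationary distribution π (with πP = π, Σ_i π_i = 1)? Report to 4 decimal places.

π = [0.3571, 0.2143, 0.1786, 0.2500]

Balance equations π_j = Σ_i π_i·P[i][j]:
  π_0 = 3/8·π_0 + 1/4·π_1 + 1/4·π_2 + 1/2·π_3
  π_1 = 1/4·π_0 + 1/8·π_1 + 3/8·π_2 + 1/8·π_3
  π_2 = 1/8·π_0 + 1/8·π_1 + 1/4·π_2 + 1/4·π_3
  normalize: π_0 + π_1 + π_2 + π_3 = 1
Solving the linear system gives exactly π = [5/14, 3/14, 5/28, 1/4].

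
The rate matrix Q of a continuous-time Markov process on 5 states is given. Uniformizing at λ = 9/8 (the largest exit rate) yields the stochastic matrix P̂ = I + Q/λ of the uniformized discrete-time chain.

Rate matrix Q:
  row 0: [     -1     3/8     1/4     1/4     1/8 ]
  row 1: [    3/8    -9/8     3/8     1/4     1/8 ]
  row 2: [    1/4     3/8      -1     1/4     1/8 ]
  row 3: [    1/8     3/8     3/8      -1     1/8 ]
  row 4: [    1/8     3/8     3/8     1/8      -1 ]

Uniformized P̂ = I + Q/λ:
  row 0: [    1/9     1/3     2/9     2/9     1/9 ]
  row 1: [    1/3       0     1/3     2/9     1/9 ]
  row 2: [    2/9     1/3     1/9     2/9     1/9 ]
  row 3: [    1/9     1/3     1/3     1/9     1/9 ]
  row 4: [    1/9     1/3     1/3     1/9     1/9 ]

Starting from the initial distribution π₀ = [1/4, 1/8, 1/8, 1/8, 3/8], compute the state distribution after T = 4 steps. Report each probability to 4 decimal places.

π = [0.1959, 0.2485, 0.2556, 0.1889, 0.1111]

t=0: π = [0.2500, 0.1250, 0.1250, 0.1250, 0.3750]
t=1: π = [0.1528, 0.2917, 0.2778, 0.1667, 0.1111]
t=2: π = [0.2068, 0.2361, 0.2546, 0.1914, 0.1111]
t=3: π = [0.1919, 0.2546, 0.2538, 0.1886, 0.1111]
t=4: π = [0.1959, 0.2485, 0.2556, 0.1889, 0.1111]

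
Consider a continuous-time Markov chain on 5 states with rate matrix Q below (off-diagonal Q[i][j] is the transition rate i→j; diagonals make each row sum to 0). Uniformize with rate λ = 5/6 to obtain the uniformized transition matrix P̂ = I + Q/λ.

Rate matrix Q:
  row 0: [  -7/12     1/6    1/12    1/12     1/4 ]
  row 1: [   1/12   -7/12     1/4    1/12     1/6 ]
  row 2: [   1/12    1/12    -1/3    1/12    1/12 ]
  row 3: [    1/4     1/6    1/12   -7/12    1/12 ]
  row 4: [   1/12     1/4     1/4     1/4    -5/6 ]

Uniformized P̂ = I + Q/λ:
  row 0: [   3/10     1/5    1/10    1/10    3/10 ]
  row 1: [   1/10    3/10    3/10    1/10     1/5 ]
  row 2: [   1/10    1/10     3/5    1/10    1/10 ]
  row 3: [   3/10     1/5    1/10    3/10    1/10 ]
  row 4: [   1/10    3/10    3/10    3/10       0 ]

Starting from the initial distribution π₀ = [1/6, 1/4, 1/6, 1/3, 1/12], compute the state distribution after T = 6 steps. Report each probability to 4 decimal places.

π = [0.1651, 0.2007, 0.3349, 0.1599, 0.1393]

t=0: π = [0.1667, 0.2500, 0.1667, 0.3333, 0.0833]
t=1: π = [0.2000, 0.2167, 0.2500, 0.1833, 0.1500]
t=2: π = [0.1767, 0.2117, 0.2983, 0.1667, 0.1467]
t=3: π = [0.1687, 0.2060, 0.3208, 0.1627, 0.1418]
t=4: π = [0.1663, 0.2027, 0.3300, 0.1609, 0.1402]
t=5: π = [0.1654, 0.2013, 0.3336, 0.1602, 0.1395]
t=6: π = [0.1651, 0.2007, 0.3349, 0.1599, 0.1393]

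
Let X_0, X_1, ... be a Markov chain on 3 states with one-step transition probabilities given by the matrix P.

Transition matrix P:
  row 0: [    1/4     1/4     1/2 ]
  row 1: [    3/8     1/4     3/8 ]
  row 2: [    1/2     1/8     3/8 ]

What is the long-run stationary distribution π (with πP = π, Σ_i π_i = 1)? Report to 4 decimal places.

π = [0.3803, 0.1972, 0.4225]

Balance equations π_j = Σ_i π_i·P[i][j]:
  π_0 = 1/4·π_0 + 3/8·π_1 + 1/2·π_2
  π_1 = 1/4·π_0 + 1/4·π_1 + 1/8·π_2
  normalize: π_0 + π_1 + π_2 = 1
Solving the linear system gives exactly π = [27/71, 14/71, 30/71].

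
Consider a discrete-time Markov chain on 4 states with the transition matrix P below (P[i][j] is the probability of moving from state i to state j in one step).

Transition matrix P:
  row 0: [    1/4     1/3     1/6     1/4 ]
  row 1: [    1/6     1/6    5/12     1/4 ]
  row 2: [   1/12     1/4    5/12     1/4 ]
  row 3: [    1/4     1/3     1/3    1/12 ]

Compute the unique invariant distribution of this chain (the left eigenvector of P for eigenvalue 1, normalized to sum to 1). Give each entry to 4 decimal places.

π = [0.1689, 0.2602, 0.3566, 0.2143]

Balance equations π_j = Σ_i π_i·P[i][j]:
  π_0 = 1/4·π_0 + 1/6·π_1 + 1/12·π_2 + 1/4·π_3
  π_1 = 1/3·π_0 + 1/6·π_1 + 1/4·π_2 + 1/3·π_3
  π_2 = 1/6·π_0 + 5/12·π_1 + 5/12·π_2 + 1/3·π_3
  normalize: π_0 + π_1 + π_2 + π_3 = 1
Solving the linear system gives exactly π = [305/1806, 235/903, 46/129, 3/14].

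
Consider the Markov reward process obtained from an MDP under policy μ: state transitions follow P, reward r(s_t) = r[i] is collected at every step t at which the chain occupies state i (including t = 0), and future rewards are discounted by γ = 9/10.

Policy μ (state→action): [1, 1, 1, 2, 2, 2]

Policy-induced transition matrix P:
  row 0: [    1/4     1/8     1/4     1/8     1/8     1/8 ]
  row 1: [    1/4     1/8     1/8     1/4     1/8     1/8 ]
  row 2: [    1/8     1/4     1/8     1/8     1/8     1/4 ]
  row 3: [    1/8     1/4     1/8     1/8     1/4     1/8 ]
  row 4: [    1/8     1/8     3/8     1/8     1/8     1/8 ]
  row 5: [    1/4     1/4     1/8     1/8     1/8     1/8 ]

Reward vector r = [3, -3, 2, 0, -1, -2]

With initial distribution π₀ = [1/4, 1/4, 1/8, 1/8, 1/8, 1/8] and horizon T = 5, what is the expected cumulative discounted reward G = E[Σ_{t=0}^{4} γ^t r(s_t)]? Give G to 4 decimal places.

G = -0.2054

t=0: π = [0.2500, 0.2500, 0.1250, 0.1250, 0.1250, 0.1250], E[r] = -0.1250, γ^t·E[r] = -0.125000, running G = -0.125000
t=1: π = [0.2031, 0.1719, 0.1875, 0.1563, 0.1406, 0.1406], E[r] = 0.0469, γ^t·E[r] = 0.042188, running G = -0.082813
t=2: π = [0.1895, 0.1855, 0.1855, 0.1465, 0.1445, 0.1484], E[r] = -0.0586, γ^t·E[r] = -0.047461, running G = -0.130273
t=3: π = [0.1904, 0.1851, 0.1848, 0.1482, 0.1433, 0.1482], E[r] = -0.0540, γ^t·E[r] = -0.039333, running G = -0.169607
t=4: π = [0.1905, 0.1852, 0.1846, 0.1481, 0.1435, 0.1481], E[r] = -0.0545, γ^t·E[r] = -0.035780, running G = -0.205387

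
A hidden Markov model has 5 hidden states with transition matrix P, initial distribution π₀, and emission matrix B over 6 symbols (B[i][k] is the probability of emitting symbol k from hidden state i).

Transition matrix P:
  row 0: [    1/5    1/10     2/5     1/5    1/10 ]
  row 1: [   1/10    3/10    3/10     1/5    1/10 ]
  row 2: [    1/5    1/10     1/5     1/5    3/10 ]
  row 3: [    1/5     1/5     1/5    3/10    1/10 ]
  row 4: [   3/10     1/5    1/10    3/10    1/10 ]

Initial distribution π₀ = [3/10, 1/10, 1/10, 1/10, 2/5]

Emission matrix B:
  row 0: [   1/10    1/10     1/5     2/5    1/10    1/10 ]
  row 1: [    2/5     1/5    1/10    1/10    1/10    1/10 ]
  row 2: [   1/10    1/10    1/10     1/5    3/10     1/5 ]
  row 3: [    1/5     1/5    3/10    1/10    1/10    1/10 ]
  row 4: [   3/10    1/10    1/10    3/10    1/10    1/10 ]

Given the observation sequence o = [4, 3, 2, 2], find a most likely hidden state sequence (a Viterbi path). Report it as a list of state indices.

path = [4, 0, 3, 3]

t=0: δ = [3.000e-02, 1.000e-02, 3.000e-02, 1.000e-02, 4.000e-02]  (obs o_0=4)
t=1: δ = [4.800e-03, 8.000e-04, 2.400e-03, 1.200e-03, 2.700e-03]  ψ = [4, 4, 0, 4, 2]  (obs o_1=3)
t=2: δ = [1.920e-04, 5.400e-05, 1.920e-04, 2.880e-04, 7.200e-05]  ψ = [0, 4, 0, 0, 2]  (obs o_2=2)
t=3: δ = [1.152e-05, 5.760e-06, 7.680e-06, 2.592e-05, 5.760e-06]  ψ = [3, 3, 0, 3, 2]  (obs o_3=2)
backtrack: best end state = 3; path = [4, 0, 3, 3]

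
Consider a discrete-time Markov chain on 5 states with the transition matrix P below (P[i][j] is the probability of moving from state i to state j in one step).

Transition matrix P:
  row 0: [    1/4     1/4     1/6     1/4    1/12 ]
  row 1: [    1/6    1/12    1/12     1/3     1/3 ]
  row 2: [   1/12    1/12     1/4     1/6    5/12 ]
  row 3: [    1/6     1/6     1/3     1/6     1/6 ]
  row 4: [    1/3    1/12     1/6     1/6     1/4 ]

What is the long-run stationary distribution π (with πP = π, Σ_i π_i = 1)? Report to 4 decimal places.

Balance equations π_j = Σ_i π_i·P[i][j]:
  π_0 = 1/4·π_0 + 1/6·π_1 + 1/12·π_2 + 1/6·π_3 + 1/3·π_4
  π_1 = 1/4·π_0 + 1/12·π_1 + 1/12·π_2 + 1/6·π_3 + 1/12·π_4
  π_2 = 1/6·π_0 + 1/12·π_1 + 1/4·π_2 + 1/3·π_3 + 1/6·π_4
  π_3 = 1/4·π_0 + 1/3·π_1 + 1/6·π_2 + 1/6·π_3 + 1/6·π_4
  normalize: π_0 + π_1 + π_2 + π_3 + π_4 = 1
Solving the linear system gives exactly π = [62/299, 2868/21229, 4396/21229, 4383/21229, 5180/21229].

π = [0.2074, 0.1351, 0.2071, 0.2065, 0.2440]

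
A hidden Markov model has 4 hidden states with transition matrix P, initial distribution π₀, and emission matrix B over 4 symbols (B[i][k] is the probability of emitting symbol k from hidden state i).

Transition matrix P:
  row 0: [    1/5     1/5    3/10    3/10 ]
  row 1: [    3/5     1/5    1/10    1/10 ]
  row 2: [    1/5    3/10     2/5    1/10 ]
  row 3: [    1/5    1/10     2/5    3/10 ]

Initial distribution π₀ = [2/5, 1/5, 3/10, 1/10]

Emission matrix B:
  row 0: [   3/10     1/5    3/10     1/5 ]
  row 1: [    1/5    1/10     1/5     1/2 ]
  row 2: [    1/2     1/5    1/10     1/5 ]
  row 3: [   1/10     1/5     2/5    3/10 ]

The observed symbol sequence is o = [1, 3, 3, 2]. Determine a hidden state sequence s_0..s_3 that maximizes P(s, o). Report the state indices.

t=0: δ = [8.000e-02, 2.000e-02, 6.000e-02, 2.000e-02]  (obs o_0=1)
t=1: δ = [3.200e-03, 9.000e-03, 4.800e-03, 7.200e-03]  ψ = [0, 2, 0, 0]  (obs o_1=3)
t=2: δ = [1.080e-03, 9.000e-04, 5.760e-04, 6.480e-04]  ψ = [1, 1, 3, 3]  (obs o_2=3)
t=3: δ = [1.620e-04, 4.320e-05, 3.240e-05, 1.296e-04]  ψ = [1, 0, 0, 0]  (obs o_3=2)
backtrack: best end state = 0; path = [2, 1, 1, 0]

path = [2, 1, 1, 0]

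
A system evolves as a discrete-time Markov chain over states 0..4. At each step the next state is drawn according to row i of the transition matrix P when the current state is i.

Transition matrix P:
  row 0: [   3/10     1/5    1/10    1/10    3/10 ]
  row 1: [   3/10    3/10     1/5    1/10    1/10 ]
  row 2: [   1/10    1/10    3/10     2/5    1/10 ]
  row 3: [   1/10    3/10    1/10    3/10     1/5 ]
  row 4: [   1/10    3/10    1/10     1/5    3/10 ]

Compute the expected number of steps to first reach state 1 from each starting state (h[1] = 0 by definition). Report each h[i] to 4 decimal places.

First-step conditioning: h[1] = 0; for i ≠ 1, h[i] = 1 + Σ_k P[i][k]·h[k].
  h[0] = 1 + 3/10·h[0] + 1/10·h[2] + 1/10·h[3] + 3/10·h[4]
  h[2] = 1 + 1/10·h[0] + 3/10·h[2] + 2/5·h[3] + 1/10·h[4]
  h[3] = 1 + 1/10·h[0] + 1/10·h[2] + 3/10·h[3] + 1/5·h[4]
  h[4] = 1 + 1/10·h[0] + 1/10·h[2] + 1/5·h[3] + 3/10·h[4]
Solving the 4×4 linear system over states ≠ 1 gives exactly h = [30/7, 0, 100/21, 80/21, 80/21] (h[1] = 0 is the target).

h = [4.2857, 0.0000, 4.7619, 3.8095, 3.8095]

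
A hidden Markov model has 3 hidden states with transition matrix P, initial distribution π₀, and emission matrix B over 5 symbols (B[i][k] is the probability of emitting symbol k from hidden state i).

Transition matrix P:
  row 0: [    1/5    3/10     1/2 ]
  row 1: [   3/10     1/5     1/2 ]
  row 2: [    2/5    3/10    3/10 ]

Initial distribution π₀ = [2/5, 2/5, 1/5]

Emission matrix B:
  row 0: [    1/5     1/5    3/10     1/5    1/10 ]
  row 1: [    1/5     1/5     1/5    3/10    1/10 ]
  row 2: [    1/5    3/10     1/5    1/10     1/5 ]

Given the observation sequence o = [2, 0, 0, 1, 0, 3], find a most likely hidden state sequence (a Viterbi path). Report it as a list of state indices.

t=0: δ = [1.200e-01, 8.000e-02, 4.000e-02]  (obs o_0=2)
t=1: δ = [4.800e-03, 7.200e-03, 1.200e-02]  ψ = [0, 0, 0]  (obs o_1=0)
t=2: δ = [9.600e-04, 7.200e-04, 7.200e-04]  ψ = [2, 2, 1]  (obs o_2=0)
t=3: δ = [5.760e-05, 5.760e-05, 1.440e-04]  ψ = [2, 0, 0]  (obs o_3=1)
t=4: δ = [1.152e-05, 8.640e-06, 8.640e-06]  ψ = [2, 2, 2]  (obs o_4=0)
t=5: δ = [6.912e-07, 1.037e-06, 5.760e-07]  ψ = [2, 0, 0]  (obs o_5=3)
backtrack: best end state = 1; path = [0, 2, 0, 2, 0, 1]

path = [0, 2, 0, 2, 0, 1]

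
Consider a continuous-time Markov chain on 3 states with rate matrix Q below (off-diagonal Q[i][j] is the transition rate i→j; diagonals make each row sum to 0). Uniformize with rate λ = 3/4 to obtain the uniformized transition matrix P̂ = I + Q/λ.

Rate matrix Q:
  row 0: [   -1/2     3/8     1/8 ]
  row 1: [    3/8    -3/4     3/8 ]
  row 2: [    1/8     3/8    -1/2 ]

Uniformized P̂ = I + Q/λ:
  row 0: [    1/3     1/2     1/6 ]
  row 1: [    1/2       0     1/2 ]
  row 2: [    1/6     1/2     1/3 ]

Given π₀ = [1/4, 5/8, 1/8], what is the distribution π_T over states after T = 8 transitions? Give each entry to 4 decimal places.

π = [0.3328, 0.3345, 0.3328]

t=0: π = [0.2500, 0.6250, 0.1250]
t=1: π = [0.4167, 0.1875, 0.3958]
t=2: π = [0.2986, 0.4063, 0.2951]
t=3: π = [0.3519, 0.2969, 0.3513]
t=4: π = [0.3243, 0.3516, 0.3242]
t=5: π = [0.3379, 0.3242, 0.3379]
t=6: π = [0.3311, 0.3379, 0.3311]
t=7: π = [0.3345, 0.3311, 0.3345]
t=8: π = [0.3328, 0.3345, 0.3328]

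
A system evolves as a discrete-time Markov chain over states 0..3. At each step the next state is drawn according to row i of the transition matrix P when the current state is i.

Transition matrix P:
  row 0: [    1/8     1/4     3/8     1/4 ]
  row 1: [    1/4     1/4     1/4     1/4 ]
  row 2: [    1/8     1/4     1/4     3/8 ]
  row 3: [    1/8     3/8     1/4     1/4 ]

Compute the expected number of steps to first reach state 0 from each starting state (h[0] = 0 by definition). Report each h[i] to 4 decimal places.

First-step conditioning: h[0] = 0; for i ≠ 0, h[i] = 1 + Σ_k P[i][k]·h[k].
  h[1] = 1 + 1/4·h[1] + 1/4·h[2] + 1/4·h[3]
  h[2] = 1 + 1/4·h[1] + 1/4·h[2] + 3/8·h[3]
  h[3] = 1 + 3/8·h[1] + 1/4·h[2] + 1/4·h[3]
Solving the 3×3 linear system over states ≠ 0 gives exactly h = [0, 256/47, 292/47, 288/47] (h[0] = 0 is the target).

h = [0.0000, 5.4468, 6.2128, 6.1277]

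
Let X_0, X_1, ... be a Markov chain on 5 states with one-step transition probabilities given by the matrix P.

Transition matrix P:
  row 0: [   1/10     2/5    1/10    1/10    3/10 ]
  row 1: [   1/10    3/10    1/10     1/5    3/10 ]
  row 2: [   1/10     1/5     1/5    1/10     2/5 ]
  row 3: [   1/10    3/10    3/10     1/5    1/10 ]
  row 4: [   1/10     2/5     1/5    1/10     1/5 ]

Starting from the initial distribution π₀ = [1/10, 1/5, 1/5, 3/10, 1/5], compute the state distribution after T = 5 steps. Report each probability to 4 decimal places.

t=0: π = [0.1000, 0.2000, 0.2000, 0.3000, 0.2000]
t=1: π = [0.1000, 0.3100, 0.2000, 0.1500, 0.2400]
t=2: π = [0.1000, 0.3140, 0.1740, 0.1460, 0.2660]
t=3: π = [0.1000, 0.3192, 0.1732, 0.1460, 0.2616]
t=4: π = [0.1000, 0.3188, 0.1727, 0.1465, 0.2620]
t=5: π = [0.1000, 0.3189, 0.1728, 0.1465, 0.2618]

π = [0.1000, 0.3189, 0.1728, 0.1465, 0.2618]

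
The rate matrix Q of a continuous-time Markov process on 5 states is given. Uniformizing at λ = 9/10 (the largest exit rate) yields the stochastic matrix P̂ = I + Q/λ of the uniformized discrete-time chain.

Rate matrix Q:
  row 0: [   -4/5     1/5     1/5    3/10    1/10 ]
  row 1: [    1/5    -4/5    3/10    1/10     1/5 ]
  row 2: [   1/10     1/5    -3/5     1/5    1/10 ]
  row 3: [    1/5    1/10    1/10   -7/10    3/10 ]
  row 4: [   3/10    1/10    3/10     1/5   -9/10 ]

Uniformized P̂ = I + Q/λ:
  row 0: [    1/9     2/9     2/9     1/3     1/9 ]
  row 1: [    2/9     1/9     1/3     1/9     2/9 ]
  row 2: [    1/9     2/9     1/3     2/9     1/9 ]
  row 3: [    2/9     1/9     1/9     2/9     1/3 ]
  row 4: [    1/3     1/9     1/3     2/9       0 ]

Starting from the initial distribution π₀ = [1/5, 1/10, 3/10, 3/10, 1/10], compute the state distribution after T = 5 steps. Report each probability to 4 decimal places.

t=0: π = [0.2000, 0.1000, 0.3000, 0.3000, 0.1000]
t=1: π = [0.1778, 0.1667, 0.2444, 0.2333, 0.1778]
t=2: π = [0.1951, 0.1580, 0.2617, 0.2235, 0.1617]
t=3: π = [0.1894, 0.1619, 0.2620, 0.2263, 0.1604]
t=4: π = [0.1899, 0.1613, 0.2620, 0.2253, 0.1616]
t=5: π = [0.1900, 0.1613, 0.2622, 0.2254, 0.1611]

π = [0.1900, 0.1613, 0.2622, 0.2254, 0.1611]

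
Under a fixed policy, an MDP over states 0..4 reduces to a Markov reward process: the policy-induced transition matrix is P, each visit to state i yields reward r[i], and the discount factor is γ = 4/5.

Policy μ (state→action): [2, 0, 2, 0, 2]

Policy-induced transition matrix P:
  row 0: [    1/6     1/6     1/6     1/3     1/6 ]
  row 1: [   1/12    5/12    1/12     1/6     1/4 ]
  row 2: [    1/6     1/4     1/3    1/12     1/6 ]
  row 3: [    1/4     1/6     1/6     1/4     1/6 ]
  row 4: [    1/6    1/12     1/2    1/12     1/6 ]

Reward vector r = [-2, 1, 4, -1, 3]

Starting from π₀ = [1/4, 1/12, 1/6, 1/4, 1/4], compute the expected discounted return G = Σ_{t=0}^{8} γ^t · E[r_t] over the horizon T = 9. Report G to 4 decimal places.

G = 4.9924

t=0: π = [0.2500, 0.0833, 0.1667, 0.2500, 0.2500], E[r] = 0.7500, γ^t·E[r] = 0.750000, running G = 0.750000
t=1: π = [0.1806, 0.1806, 0.2708, 0.1944, 0.1736], E[r] = 1.2292, γ^t·E[r] = 0.983333, running G = 1.733333
t=2: π = [0.1678, 0.2199, 0.2546, 0.1759, 0.1817], E[r] = 1.2720, γ^t·E[r] = 0.814074, running G = 2.547407
t=3: π = [0.1630, 0.2277, 0.2514, 0.1729, 0.1850], E[r] = 1.2892, γ^t·E[r] = 0.660049, running G = 3.207457
t=4: π = [0.1621, 0.2291, 0.2512, 0.1719, 0.1856], E[r] = 1.2950, γ^t·E[r] = 0.530413, running G = 3.737870
t=5: π = [0.1619, 0.2294, 0.2513, 0.1716, 0.1858], E[r] = 1.2966, γ^t·E[r] = 0.424876, running G = 4.162745
t=6: π = [0.1618, 0.2295, 0.2514, 0.1715, 0.1858], E[r] = 1.2970, γ^t·E[r] = 0.340012, running G = 4.502758
t=7: π = [0.1618, 0.2295, 0.2514, 0.1715, 0.1858], E[r] = 1.2971, γ^t·E[r] = 0.272032, running G = 4.774789
t=8: π = [0.1618, 0.2295, 0.2514, 0.1715, 0.1858], E[r] = 1.2972, γ^t·E[r] = 0.217630, running G = 4.992419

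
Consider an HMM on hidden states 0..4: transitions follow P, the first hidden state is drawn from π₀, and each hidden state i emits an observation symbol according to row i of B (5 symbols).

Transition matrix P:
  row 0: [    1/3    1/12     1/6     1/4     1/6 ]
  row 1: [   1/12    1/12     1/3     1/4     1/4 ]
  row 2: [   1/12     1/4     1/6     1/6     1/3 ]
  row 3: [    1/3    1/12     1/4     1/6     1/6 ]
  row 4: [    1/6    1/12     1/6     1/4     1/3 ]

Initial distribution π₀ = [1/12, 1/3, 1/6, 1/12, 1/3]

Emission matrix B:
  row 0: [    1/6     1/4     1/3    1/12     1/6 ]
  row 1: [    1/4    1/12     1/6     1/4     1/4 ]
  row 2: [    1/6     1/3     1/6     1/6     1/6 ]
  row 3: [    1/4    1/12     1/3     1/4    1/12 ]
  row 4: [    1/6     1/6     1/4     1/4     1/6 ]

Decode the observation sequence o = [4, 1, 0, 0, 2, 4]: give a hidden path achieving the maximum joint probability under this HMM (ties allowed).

t=0: δ = [1.389e-02, 8.333e-02, 2.778e-02, 6.944e-03, 5.556e-02]  (obs o_0=4)
t=1: δ = [2.315e-03, 5.787e-04, 9.259e-03, 1.736e-03, 3.472e-03]  ψ = [4, 1, 1, 1, 1]  (obs o_1=1)
t=2: δ = [1.286e-04, 5.787e-04, 2.572e-04, 3.858e-04, 5.144e-04]  ψ = [0, 2, 2, 2, 2]  (obs o_2=0)
t=3: δ = [2.143e-05, 1.608e-05, 3.215e-05, 3.617e-05, 2.858e-05]  ψ = [3, 2, 1, 1, 4]  (obs o_3=0)
t=4: δ = [4.019e-06, 1.340e-06, 1.507e-06, 2.381e-06, 2.679e-06]  ψ = [3, 2, 3, 4, 2]  (obs o_4=2)
t=5: δ = [2.233e-07, 9.419e-08, 1.116e-07, 8.372e-08, 1.488e-07]  ψ = [0, 2, 0, 0, 4]  (obs o_5=4)
backtrack: best end state = 0; path = [1, 2, 1, 3, 0, 0]

path = [1, 2, 1, 3, 0, 0]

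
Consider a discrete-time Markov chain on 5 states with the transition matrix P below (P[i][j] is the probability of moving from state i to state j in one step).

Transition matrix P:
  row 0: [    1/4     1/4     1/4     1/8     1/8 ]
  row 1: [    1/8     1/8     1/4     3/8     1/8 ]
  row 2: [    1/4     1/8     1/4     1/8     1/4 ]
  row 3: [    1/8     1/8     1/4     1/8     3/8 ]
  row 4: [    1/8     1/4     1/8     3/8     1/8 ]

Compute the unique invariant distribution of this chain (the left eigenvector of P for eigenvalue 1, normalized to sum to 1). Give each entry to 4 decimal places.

Balance equations π_j = Σ_i π_i·P[i][j]:
  π_0 = 1/4·π_0 + 1/8·π_1 + 1/4·π_2 + 1/8·π_3 + 1/8·π_4
  π_1 = 1/4·π_0 + 1/8·π_1 + 1/8·π_2 + 1/8·π_3 + 1/4·π_4
  π_2 = 1/4·π_0 + 1/4·π_1 + 1/4·π_2 + 1/4·π_3 + 1/8·π_4
  π_3 = 1/8·π_0 + 3/8·π_1 + 1/8·π_2 + 1/8·π_3 + 3/8·π_4
  normalize: π_0 + π_1 + π_2 + π_3 + π_4 = 1
Solving the linear system gives exactly π = [395/2259, 781/4518, 506/2259, 995/4518, 470/2259].

π = [0.1749, 0.1729, 0.2240, 0.2202, 0.2081]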